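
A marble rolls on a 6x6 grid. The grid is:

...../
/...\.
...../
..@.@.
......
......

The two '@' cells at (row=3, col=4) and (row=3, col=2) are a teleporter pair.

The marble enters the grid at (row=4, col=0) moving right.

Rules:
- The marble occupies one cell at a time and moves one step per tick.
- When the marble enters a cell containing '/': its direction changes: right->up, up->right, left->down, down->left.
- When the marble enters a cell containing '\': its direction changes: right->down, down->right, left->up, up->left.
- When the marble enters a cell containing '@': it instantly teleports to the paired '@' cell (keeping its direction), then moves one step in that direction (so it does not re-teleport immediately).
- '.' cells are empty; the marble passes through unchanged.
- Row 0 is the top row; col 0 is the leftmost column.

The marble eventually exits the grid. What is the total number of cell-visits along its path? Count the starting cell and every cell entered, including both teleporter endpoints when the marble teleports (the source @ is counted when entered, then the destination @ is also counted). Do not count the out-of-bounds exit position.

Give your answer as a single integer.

Step 1: enter (4,0), '.' pass, move right to (4,1)
Step 2: enter (4,1), '.' pass, move right to (4,2)
Step 3: enter (4,2), '.' pass, move right to (4,3)
Step 4: enter (4,3), '.' pass, move right to (4,4)
Step 5: enter (4,4), '.' pass, move right to (4,5)
Step 6: enter (4,5), '.' pass, move right to (4,6)
Step 7: at (4,6) — EXIT via right edge, pos 4
Path length (cell visits): 6

Answer: 6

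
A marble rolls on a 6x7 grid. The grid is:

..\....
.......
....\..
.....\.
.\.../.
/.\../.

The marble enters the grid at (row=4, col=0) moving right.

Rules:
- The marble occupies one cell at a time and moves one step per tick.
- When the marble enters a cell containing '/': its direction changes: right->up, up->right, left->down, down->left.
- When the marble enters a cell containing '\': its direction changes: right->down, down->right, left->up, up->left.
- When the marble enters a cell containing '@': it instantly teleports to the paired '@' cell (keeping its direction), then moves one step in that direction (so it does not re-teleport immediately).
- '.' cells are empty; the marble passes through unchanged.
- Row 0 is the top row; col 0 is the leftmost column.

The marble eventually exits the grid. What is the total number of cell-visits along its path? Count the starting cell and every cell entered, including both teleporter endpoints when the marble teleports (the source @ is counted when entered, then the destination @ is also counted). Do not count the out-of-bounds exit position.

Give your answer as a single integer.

Step 1: enter (4,0), '.' pass, move right to (4,1)
Step 2: enter (4,1), '\' deflects right->down, move down to (5,1)
Step 3: enter (5,1), '.' pass, move down to (6,1)
Step 4: at (6,1) — EXIT via bottom edge, pos 1
Path length (cell visits): 3

Answer: 3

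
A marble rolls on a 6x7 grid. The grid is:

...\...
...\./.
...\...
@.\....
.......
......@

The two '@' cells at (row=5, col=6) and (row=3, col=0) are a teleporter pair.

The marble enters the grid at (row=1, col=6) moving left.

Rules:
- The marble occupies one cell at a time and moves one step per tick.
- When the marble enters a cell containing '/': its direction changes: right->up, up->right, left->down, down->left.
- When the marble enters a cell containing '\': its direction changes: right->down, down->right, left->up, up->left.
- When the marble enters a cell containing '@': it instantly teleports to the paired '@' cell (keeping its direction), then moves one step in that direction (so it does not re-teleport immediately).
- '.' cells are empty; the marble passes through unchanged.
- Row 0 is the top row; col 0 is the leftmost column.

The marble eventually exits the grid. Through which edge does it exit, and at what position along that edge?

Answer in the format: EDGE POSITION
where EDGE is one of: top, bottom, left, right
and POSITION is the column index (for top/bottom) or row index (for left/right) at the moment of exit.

Step 1: enter (1,6), '.' pass, move left to (1,5)
Step 2: enter (1,5), '/' deflects left->down, move down to (2,5)
Step 3: enter (2,5), '.' pass, move down to (3,5)
Step 4: enter (3,5), '.' pass, move down to (4,5)
Step 5: enter (4,5), '.' pass, move down to (5,5)
Step 6: enter (5,5), '.' pass, move down to (6,5)
Step 7: at (6,5) — EXIT via bottom edge, pos 5

Answer: bottom 5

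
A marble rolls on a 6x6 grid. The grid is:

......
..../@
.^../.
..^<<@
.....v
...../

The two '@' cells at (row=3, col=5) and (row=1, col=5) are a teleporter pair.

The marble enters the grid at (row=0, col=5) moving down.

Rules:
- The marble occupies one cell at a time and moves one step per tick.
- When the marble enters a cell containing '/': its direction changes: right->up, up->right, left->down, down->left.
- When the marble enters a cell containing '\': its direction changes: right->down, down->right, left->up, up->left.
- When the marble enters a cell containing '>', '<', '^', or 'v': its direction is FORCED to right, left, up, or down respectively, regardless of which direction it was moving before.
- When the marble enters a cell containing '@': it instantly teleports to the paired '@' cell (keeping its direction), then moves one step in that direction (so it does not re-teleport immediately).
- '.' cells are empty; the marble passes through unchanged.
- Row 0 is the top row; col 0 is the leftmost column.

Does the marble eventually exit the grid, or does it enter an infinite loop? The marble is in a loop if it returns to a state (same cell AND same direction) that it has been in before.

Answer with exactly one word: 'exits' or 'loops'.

Step 1: enter (0,5), '.' pass, move down to (1,5)
Step 2: enter (1,5), '@' teleport (1,5)->(3,5), also enter (3,5), move down to (4,5)
Step 3: enter (4,5), 'v' forces down->down, move down to (5,5)
Step 4: enter (5,5), '/' deflects down->left, move left to (5,4)
Step 5: enter (5,4), '.' pass, move left to (5,3)
Step 6: enter (5,3), '.' pass, move left to (5,2)
Step 7: enter (5,2), '.' pass, move left to (5,1)
Step 8: enter (5,1), '.' pass, move left to (5,0)
Step 9: enter (5,0), '.' pass, move left to (5,-1)
Step 10: at (5,-1) — EXIT via left edge, pos 5

Answer: exits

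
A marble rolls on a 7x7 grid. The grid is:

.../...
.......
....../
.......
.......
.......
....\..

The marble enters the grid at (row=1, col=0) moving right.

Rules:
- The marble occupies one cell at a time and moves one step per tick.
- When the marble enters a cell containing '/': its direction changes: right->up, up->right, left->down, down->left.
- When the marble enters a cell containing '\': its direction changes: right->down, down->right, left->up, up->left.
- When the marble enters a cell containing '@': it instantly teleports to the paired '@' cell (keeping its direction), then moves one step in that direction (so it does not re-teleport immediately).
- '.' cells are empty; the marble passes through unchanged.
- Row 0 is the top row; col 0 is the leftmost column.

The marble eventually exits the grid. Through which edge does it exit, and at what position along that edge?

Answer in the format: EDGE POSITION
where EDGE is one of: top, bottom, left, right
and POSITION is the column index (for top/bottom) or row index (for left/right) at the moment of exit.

Step 1: enter (1,0), '.' pass, move right to (1,1)
Step 2: enter (1,1), '.' pass, move right to (1,2)
Step 3: enter (1,2), '.' pass, move right to (1,3)
Step 4: enter (1,3), '.' pass, move right to (1,4)
Step 5: enter (1,4), '.' pass, move right to (1,5)
Step 6: enter (1,5), '.' pass, move right to (1,6)
Step 7: enter (1,6), '.' pass, move right to (1,7)
Step 8: at (1,7) — EXIT via right edge, pos 1

Answer: right 1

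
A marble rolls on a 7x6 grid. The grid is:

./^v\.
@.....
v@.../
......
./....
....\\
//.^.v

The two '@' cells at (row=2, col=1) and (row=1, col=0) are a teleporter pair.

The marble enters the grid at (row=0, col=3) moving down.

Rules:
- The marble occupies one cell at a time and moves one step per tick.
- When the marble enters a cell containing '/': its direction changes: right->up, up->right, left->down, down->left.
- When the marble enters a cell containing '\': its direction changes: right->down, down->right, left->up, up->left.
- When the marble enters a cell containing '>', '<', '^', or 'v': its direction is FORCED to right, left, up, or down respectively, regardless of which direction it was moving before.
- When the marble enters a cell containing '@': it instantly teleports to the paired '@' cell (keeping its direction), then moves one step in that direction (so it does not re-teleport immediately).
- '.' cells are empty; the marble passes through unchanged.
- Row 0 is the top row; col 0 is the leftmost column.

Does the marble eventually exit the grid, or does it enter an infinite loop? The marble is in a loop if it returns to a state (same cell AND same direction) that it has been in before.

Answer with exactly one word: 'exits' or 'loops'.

Step 1: enter (0,3), 'v' forces down->down, move down to (1,3)
Step 2: enter (1,3), '.' pass, move down to (2,3)
Step 3: enter (2,3), '.' pass, move down to (3,3)
Step 4: enter (3,3), '.' pass, move down to (4,3)
Step 5: enter (4,3), '.' pass, move down to (5,3)
Step 6: enter (5,3), '.' pass, move down to (6,3)
Step 7: enter (6,3), '^' forces down->up, move up to (5,3)
Step 8: enter (5,3), '.' pass, move up to (4,3)
Step 9: enter (4,3), '.' pass, move up to (3,3)
Step 10: enter (3,3), '.' pass, move up to (2,3)
Step 11: enter (2,3), '.' pass, move up to (1,3)
Step 12: enter (1,3), '.' pass, move up to (0,3)
Step 13: enter (0,3), 'v' forces up->down, move down to (1,3)
Step 14: at (1,3) dir=down — LOOP DETECTED (seen before)

Answer: loops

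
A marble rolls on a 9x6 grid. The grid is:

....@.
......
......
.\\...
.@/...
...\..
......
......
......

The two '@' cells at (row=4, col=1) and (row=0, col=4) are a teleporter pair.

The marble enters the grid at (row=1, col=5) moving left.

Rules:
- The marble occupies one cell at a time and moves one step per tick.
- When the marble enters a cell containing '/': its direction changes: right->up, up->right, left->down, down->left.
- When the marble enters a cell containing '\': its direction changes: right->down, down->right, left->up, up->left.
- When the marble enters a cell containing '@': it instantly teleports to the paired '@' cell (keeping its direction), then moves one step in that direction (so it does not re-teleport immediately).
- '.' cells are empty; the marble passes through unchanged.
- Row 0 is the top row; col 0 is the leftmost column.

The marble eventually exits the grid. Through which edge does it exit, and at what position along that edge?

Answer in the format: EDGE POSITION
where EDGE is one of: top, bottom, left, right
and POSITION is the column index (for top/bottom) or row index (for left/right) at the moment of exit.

Answer: left 1

Derivation:
Step 1: enter (1,5), '.' pass, move left to (1,4)
Step 2: enter (1,4), '.' pass, move left to (1,3)
Step 3: enter (1,3), '.' pass, move left to (1,2)
Step 4: enter (1,2), '.' pass, move left to (1,1)
Step 5: enter (1,1), '.' pass, move left to (1,0)
Step 6: enter (1,0), '.' pass, move left to (1,-1)
Step 7: at (1,-1) — EXIT via left edge, pos 1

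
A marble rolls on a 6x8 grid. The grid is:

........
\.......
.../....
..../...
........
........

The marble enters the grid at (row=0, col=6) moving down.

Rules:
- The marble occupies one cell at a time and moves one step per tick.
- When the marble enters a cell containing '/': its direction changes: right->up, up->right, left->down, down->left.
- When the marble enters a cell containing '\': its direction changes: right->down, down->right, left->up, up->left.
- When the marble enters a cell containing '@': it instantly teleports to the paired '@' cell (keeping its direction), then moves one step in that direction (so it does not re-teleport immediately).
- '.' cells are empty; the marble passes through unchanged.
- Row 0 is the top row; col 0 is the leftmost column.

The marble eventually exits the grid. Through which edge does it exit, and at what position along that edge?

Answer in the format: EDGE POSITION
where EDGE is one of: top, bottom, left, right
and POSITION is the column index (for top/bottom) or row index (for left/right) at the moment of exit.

Step 1: enter (0,6), '.' pass, move down to (1,6)
Step 2: enter (1,6), '.' pass, move down to (2,6)
Step 3: enter (2,6), '.' pass, move down to (3,6)
Step 4: enter (3,6), '.' pass, move down to (4,6)
Step 5: enter (4,6), '.' pass, move down to (5,6)
Step 6: enter (5,6), '.' pass, move down to (6,6)
Step 7: at (6,6) — EXIT via bottom edge, pos 6

Answer: bottom 6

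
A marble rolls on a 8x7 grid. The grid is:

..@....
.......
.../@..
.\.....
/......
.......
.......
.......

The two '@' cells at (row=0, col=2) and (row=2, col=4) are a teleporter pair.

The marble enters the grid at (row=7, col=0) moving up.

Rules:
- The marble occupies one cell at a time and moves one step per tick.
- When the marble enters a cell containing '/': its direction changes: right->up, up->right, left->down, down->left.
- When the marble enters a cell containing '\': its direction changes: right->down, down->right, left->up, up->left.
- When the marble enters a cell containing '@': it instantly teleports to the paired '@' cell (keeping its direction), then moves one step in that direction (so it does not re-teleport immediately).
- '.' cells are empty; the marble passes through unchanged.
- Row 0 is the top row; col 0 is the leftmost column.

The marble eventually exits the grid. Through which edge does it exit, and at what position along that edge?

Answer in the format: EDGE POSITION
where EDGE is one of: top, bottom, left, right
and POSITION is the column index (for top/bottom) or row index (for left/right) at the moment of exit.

Answer: right 4

Derivation:
Step 1: enter (7,0), '.' pass, move up to (6,0)
Step 2: enter (6,0), '.' pass, move up to (5,0)
Step 3: enter (5,0), '.' pass, move up to (4,0)
Step 4: enter (4,0), '/' deflects up->right, move right to (4,1)
Step 5: enter (4,1), '.' pass, move right to (4,2)
Step 6: enter (4,2), '.' pass, move right to (4,3)
Step 7: enter (4,3), '.' pass, move right to (4,4)
Step 8: enter (4,4), '.' pass, move right to (4,5)
Step 9: enter (4,5), '.' pass, move right to (4,6)
Step 10: enter (4,6), '.' pass, move right to (4,7)
Step 11: at (4,7) — EXIT via right edge, pos 4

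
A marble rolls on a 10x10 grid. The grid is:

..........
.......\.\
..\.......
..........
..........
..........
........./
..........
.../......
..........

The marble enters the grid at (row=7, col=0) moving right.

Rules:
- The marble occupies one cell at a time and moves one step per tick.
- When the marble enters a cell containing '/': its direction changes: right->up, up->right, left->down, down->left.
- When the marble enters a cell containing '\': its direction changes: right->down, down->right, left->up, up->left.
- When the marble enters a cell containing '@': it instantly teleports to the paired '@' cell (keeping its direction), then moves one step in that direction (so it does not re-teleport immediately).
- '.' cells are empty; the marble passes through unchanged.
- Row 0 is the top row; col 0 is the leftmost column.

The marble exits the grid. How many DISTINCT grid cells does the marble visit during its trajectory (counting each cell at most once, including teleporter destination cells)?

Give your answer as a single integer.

Answer: 10

Derivation:
Step 1: enter (7,0), '.' pass, move right to (7,1)
Step 2: enter (7,1), '.' pass, move right to (7,2)
Step 3: enter (7,2), '.' pass, move right to (7,3)
Step 4: enter (7,3), '.' pass, move right to (7,4)
Step 5: enter (7,4), '.' pass, move right to (7,5)
Step 6: enter (7,5), '.' pass, move right to (7,6)
Step 7: enter (7,6), '.' pass, move right to (7,7)
Step 8: enter (7,7), '.' pass, move right to (7,8)
Step 9: enter (7,8), '.' pass, move right to (7,9)
Step 10: enter (7,9), '.' pass, move right to (7,10)
Step 11: at (7,10) — EXIT via right edge, pos 7
Distinct cells visited: 10 (path length 10)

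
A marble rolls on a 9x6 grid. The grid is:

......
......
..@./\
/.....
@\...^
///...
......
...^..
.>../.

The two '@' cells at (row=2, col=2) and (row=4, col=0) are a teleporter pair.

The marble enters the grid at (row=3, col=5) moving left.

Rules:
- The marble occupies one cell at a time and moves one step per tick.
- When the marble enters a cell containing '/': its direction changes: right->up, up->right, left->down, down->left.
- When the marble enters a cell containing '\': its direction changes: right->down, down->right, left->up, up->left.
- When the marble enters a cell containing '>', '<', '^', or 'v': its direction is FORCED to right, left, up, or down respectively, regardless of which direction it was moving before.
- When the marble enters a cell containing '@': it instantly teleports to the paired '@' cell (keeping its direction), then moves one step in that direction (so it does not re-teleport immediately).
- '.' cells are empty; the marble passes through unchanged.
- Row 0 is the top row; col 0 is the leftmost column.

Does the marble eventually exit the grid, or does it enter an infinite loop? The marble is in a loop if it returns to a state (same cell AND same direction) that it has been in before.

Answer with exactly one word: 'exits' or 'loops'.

Step 1: enter (3,5), '.' pass, move left to (3,4)
Step 2: enter (3,4), '.' pass, move left to (3,3)
Step 3: enter (3,3), '.' pass, move left to (3,2)
Step 4: enter (3,2), '.' pass, move left to (3,1)
Step 5: enter (3,1), '.' pass, move left to (3,0)
Step 6: enter (3,0), '/' deflects left->down, move down to (4,0)
Step 7: enter (4,0), '@' teleport (4,0)->(2,2), also enter (2,2), move down to (3,2)
Step 8: enter (3,2), '.' pass, move down to (4,2)
Step 9: enter (4,2), '.' pass, move down to (5,2)
Step 10: enter (5,2), '/' deflects down->left, move left to (5,1)
Step 11: enter (5,1), '/' deflects left->down, move down to (6,1)
Step 12: enter (6,1), '.' pass, move down to (7,1)
Step 13: enter (7,1), '.' pass, move down to (8,1)
Step 14: enter (8,1), '>' forces down->right, move right to (8,2)
Step 15: enter (8,2), '.' pass, move right to (8,3)
Step 16: enter (8,3), '.' pass, move right to (8,4)
Step 17: enter (8,4), '/' deflects right->up, move up to (7,4)
Step 18: enter (7,4), '.' pass, move up to (6,4)
Step 19: enter (6,4), '.' pass, move up to (5,4)
Step 20: enter (5,4), '.' pass, move up to (4,4)
Step 21: enter (4,4), '.' pass, move up to (3,4)
Step 22: enter (3,4), '.' pass, move up to (2,4)
Step 23: enter (2,4), '/' deflects up->right, move right to (2,5)
Step 24: enter (2,5), '\' deflects right->down, move down to (3,5)
Step 25: enter (3,5), '.' pass, move down to (4,5)
Step 26: enter (4,5), '^' forces down->up, move up to (3,5)
Step 27: enter (3,5), '.' pass, move up to (2,5)
Step 28: enter (2,5), '\' deflects up->left, move left to (2,4)
Step 29: enter (2,4), '/' deflects left->down, move down to (3,4)
Step 30: enter (3,4), '.' pass, move down to (4,4)
Step 31: enter (4,4), '.' pass, move down to (5,4)
Step 32: enter (5,4), '.' pass, move down to (6,4)
Step 33: enter (6,4), '.' pass, move down to (7,4)
Step 34: enter (7,4), '.' pass, move down to (8,4)
Step 35: enter (8,4), '/' deflects down->left, move left to (8,3)
Step 36: enter (8,3), '.' pass, move left to (8,2)
Step 37: enter (8,2), '.' pass, move left to (8,1)
Step 38: enter (8,1), '>' forces left->right, move right to (8,2)
Step 39: at (8,2) dir=right — LOOP DETECTED (seen before)

Answer: loops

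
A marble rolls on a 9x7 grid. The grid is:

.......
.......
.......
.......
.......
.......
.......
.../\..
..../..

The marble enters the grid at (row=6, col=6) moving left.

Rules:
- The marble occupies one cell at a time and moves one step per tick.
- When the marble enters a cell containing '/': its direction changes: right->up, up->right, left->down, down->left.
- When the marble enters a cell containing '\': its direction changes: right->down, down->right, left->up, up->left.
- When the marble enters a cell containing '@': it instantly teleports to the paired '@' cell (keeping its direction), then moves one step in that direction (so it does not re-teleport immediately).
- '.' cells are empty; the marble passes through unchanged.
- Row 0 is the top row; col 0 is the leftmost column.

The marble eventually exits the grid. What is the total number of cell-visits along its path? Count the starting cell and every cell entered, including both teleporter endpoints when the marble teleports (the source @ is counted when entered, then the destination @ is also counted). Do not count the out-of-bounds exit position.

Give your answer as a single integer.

Step 1: enter (6,6), '.' pass, move left to (6,5)
Step 2: enter (6,5), '.' pass, move left to (6,4)
Step 3: enter (6,4), '.' pass, move left to (6,3)
Step 4: enter (6,3), '.' pass, move left to (6,2)
Step 5: enter (6,2), '.' pass, move left to (6,1)
Step 6: enter (6,1), '.' pass, move left to (6,0)
Step 7: enter (6,0), '.' pass, move left to (6,-1)
Step 8: at (6,-1) — EXIT via left edge, pos 6
Path length (cell visits): 7

Answer: 7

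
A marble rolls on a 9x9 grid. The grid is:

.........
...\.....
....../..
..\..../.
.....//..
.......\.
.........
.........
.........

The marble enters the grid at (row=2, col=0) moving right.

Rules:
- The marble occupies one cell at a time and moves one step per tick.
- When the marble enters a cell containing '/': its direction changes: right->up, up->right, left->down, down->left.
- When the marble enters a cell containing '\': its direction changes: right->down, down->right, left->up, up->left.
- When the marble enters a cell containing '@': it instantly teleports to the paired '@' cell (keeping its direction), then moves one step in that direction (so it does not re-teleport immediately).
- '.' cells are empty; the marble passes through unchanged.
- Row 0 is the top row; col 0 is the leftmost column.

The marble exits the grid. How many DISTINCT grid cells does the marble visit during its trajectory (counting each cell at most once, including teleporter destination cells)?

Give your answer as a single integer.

Answer: 9

Derivation:
Step 1: enter (2,0), '.' pass, move right to (2,1)
Step 2: enter (2,1), '.' pass, move right to (2,2)
Step 3: enter (2,2), '.' pass, move right to (2,3)
Step 4: enter (2,3), '.' pass, move right to (2,4)
Step 5: enter (2,4), '.' pass, move right to (2,5)
Step 6: enter (2,5), '.' pass, move right to (2,6)
Step 7: enter (2,6), '/' deflects right->up, move up to (1,6)
Step 8: enter (1,6), '.' pass, move up to (0,6)
Step 9: enter (0,6), '.' pass, move up to (-1,6)
Step 10: at (-1,6) — EXIT via top edge, pos 6
Distinct cells visited: 9 (path length 9)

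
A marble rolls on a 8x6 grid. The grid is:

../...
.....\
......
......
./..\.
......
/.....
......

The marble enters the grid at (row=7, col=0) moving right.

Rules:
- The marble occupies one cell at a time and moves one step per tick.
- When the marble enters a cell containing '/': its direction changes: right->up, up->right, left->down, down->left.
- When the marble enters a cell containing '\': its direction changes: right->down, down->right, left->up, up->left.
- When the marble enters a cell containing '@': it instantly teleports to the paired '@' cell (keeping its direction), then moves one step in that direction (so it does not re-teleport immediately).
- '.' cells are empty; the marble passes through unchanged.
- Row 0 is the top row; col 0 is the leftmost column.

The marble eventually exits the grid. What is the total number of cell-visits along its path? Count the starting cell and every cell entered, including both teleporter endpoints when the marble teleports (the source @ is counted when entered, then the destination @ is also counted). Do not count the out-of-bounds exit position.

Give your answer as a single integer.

Step 1: enter (7,0), '.' pass, move right to (7,1)
Step 2: enter (7,1), '.' pass, move right to (7,2)
Step 3: enter (7,2), '.' pass, move right to (7,3)
Step 4: enter (7,3), '.' pass, move right to (7,4)
Step 5: enter (7,4), '.' pass, move right to (7,5)
Step 6: enter (7,5), '.' pass, move right to (7,6)
Step 7: at (7,6) — EXIT via right edge, pos 7
Path length (cell visits): 6

Answer: 6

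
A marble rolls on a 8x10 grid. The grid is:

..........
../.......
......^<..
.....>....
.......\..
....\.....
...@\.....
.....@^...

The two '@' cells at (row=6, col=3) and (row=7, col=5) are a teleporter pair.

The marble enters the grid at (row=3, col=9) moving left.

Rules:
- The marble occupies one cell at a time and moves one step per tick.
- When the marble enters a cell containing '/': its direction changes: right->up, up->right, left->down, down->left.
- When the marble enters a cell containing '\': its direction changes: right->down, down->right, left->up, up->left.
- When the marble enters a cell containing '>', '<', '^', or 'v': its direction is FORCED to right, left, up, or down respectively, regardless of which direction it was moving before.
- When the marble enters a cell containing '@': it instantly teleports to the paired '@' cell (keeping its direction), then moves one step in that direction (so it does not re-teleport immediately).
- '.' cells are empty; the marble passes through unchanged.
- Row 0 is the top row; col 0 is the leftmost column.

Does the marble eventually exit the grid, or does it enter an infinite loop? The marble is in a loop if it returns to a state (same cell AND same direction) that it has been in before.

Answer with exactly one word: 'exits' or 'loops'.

Answer: exits

Derivation:
Step 1: enter (3,9), '.' pass, move left to (3,8)
Step 2: enter (3,8), '.' pass, move left to (3,7)
Step 3: enter (3,7), '.' pass, move left to (3,6)
Step 4: enter (3,6), '.' pass, move left to (3,5)
Step 5: enter (3,5), '>' forces left->right, move right to (3,6)
Step 6: enter (3,6), '.' pass, move right to (3,7)
Step 7: enter (3,7), '.' pass, move right to (3,8)
Step 8: enter (3,8), '.' pass, move right to (3,9)
Step 9: enter (3,9), '.' pass, move right to (3,10)
Step 10: at (3,10) — EXIT via right edge, pos 3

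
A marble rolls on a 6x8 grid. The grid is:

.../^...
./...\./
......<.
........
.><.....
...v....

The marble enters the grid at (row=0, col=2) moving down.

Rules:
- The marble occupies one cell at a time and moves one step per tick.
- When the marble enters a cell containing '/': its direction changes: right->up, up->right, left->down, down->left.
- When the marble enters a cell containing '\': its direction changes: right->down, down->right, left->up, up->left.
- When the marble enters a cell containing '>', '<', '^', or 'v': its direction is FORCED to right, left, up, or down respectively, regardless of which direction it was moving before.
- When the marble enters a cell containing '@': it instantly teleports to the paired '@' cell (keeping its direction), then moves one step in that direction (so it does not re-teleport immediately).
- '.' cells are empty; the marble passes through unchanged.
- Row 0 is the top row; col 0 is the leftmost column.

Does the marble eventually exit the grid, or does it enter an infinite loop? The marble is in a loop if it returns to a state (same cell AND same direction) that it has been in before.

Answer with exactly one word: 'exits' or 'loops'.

Step 1: enter (0,2), '.' pass, move down to (1,2)
Step 2: enter (1,2), '.' pass, move down to (2,2)
Step 3: enter (2,2), '.' pass, move down to (3,2)
Step 4: enter (3,2), '.' pass, move down to (4,2)
Step 5: enter (4,2), '<' forces down->left, move left to (4,1)
Step 6: enter (4,1), '>' forces left->right, move right to (4,2)
Step 7: enter (4,2), '<' forces right->left, move left to (4,1)
Step 8: at (4,1) dir=left — LOOP DETECTED (seen before)

Answer: loops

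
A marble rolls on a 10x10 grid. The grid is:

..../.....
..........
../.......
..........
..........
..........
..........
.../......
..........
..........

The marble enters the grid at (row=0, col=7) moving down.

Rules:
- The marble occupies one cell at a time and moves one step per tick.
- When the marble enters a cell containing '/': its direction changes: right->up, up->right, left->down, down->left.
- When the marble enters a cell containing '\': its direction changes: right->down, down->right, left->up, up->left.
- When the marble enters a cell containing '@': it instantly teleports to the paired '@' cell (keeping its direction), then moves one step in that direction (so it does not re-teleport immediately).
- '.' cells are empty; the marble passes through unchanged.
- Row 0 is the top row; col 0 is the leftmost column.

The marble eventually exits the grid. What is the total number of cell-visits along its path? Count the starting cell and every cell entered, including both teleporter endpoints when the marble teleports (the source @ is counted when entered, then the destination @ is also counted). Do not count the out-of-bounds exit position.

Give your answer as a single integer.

Step 1: enter (0,7), '.' pass, move down to (1,7)
Step 2: enter (1,7), '.' pass, move down to (2,7)
Step 3: enter (2,7), '.' pass, move down to (3,7)
Step 4: enter (3,7), '.' pass, move down to (4,7)
Step 5: enter (4,7), '.' pass, move down to (5,7)
Step 6: enter (5,7), '.' pass, move down to (6,7)
Step 7: enter (6,7), '.' pass, move down to (7,7)
Step 8: enter (7,7), '.' pass, move down to (8,7)
Step 9: enter (8,7), '.' pass, move down to (9,7)
Step 10: enter (9,7), '.' pass, move down to (10,7)
Step 11: at (10,7) — EXIT via bottom edge, pos 7
Path length (cell visits): 10

Answer: 10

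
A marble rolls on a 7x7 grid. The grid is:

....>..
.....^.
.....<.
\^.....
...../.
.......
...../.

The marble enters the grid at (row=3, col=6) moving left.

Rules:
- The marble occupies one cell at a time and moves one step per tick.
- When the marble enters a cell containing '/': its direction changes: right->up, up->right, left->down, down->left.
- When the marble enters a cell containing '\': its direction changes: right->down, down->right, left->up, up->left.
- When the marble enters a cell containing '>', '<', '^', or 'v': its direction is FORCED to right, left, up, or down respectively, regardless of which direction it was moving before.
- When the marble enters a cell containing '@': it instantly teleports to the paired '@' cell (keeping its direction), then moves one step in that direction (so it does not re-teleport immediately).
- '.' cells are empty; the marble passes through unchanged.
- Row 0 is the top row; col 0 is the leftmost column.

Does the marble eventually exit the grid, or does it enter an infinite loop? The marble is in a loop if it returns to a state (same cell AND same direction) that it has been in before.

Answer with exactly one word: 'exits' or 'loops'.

Answer: exits

Derivation:
Step 1: enter (3,6), '.' pass, move left to (3,5)
Step 2: enter (3,5), '.' pass, move left to (3,4)
Step 3: enter (3,4), '.' pass, move left to (3,3)
Step 4: enter (3,3), '.' pass, move left to (3,2)
Step 5: enter (3,2), '.' pass, move left to (3,1)
Step 6: enter (3,1), '^' forces left->up, move up to (2,1)
Step 7: enter (2,1), '.' pass, move up to (1,1)
Step 8: enter (1,1), '.' pass, move up to (0,1)
Step 9: enter (0,1), '.' pass, move up to (-1,1)
Step 10: at (-1,1) — EXIT via top edge, pos 1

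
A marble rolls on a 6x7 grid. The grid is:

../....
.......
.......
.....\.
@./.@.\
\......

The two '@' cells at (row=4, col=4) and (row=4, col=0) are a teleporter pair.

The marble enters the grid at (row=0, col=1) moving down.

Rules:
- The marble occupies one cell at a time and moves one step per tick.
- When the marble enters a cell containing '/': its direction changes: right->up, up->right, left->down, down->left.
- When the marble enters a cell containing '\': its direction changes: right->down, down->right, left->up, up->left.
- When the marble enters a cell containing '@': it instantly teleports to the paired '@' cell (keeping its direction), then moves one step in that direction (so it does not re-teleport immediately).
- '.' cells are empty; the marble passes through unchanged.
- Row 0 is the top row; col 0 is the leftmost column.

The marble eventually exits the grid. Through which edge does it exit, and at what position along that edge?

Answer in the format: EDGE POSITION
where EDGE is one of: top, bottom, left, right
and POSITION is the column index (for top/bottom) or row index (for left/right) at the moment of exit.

Step 1: enter (0,1), '.' pass, move down to (1,1)
Step 2: enter (1,1), '.' pass, move down to (2,1)
Step 3: enter (2,1), '.' pass, move down to (3,1)
Step 4: enter (3,1), '.' pass, move down to (4,1)
Step 5: enter (4,1), '.' pass, move down to (5,1)
Step 6: enter (5,1), '.' pass, move down to (6,1)
Step 7: at (6,1) — EXIT via bottom edge, pos 1

Answer: bottom 1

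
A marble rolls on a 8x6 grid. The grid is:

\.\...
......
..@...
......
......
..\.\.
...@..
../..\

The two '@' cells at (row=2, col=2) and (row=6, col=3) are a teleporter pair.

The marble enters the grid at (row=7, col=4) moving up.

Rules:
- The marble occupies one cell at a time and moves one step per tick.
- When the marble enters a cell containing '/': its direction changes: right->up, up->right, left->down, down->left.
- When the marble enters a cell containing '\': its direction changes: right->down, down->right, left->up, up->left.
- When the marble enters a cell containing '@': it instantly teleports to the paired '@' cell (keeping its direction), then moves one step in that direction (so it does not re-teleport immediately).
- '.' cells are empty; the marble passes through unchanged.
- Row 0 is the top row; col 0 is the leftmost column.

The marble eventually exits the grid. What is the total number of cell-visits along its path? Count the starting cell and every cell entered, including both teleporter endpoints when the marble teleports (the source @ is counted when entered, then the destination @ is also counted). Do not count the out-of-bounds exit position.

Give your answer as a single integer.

Step 1: enter (7,4), '.' pass, move up to (6,4)
Step 2: enter (6,4), '.' pass, move up to (5,4)
Step 3: enter (5,4), '\' deflects up->left, move left to (5,3)
Step 4: enter (5,3), '.' pass, move left to (5,2)
Step 5: enter (5,2), '\' deflects left->up, move up to (4,2)
Step 6: enter (4,2), '.' pass, move up to (3,2)
Step 7: enter (3,2), '.' pass, move up to (2,2)
Step 8: enter (2,2), '@' teleport (2,2)->(6,3), also enter (6,3), move up to (5,3)
Step 9: enter (5,3), '.' pass, move up to (4,3)
Step 10: enter (4,3), '.' pass, move up to (3,3)
Step 11: enter (3,3), '.' pass, move up to (2,3)
Step 12: enter (2,3), '.' pass, move up to (1,3)
Step 13: enter (1,3), '.' pass, move up to (0,3)
Step 14: enter (0,3), '.' pass, move up to (-1,3)
Step 15: at (-1,3) — EXIT via top edge, pos 3
Path length (cell visits): 15

Answer: 15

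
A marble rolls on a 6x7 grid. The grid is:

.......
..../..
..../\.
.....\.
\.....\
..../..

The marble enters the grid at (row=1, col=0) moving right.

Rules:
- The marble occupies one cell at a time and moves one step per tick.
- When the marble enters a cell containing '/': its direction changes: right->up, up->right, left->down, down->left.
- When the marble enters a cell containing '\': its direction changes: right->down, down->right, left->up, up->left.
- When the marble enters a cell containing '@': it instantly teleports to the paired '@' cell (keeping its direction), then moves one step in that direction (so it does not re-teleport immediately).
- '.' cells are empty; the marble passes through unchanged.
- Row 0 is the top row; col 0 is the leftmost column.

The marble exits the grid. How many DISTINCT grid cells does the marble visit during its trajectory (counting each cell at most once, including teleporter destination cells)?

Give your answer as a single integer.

Answer: 6

Derivation:
Step 1: enter (1,0), '.' pass, move right to (1,1)
Step 2: enter (1,1), '.' pass, move right to (1,2)
Step 3: enter (1,2), '.' pass, move right to (1,3)
Step 4: enter (1,3), '.' pass, move right to (1,4)
Step 5: enter (1,4), '/' deflects right->up, move up to (0,4)
Step 6: enter (0,4), '.' pass, move up to (-1,4)
Step 7: at (-1,4) — EXIT via top edge, pos 4
Distinct cells visited: 6 (path length 6)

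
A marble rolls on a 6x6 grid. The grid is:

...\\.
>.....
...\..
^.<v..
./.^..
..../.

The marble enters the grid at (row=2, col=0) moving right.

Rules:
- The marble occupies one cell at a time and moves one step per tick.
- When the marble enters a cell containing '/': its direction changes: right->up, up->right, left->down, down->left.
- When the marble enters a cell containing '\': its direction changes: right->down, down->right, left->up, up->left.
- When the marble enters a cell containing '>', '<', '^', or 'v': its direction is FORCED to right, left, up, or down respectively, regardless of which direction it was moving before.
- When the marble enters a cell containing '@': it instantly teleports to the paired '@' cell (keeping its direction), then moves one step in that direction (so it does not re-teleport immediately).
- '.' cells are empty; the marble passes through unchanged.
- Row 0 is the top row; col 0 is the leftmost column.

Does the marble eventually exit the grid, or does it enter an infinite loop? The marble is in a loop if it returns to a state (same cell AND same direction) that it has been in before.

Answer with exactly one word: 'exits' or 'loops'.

Answer: loops

Derivation:
Step 1: enter (2,0), '.' pass, move right to (2,1)
Step 2: enter (2,1), '.' pass, move right to (2,2)
Step 3: enter (2,2), '.' pass, move right to (2,3)
Step 4: enter (2,3), '\' deflects right->down, move down to (3,3)
Step 5: enter (3,3), 'v' forces down->down, move down to (4,3)
Step 6: enter (4,3), '^' forces down->up, move up to (3,3)
Step 7: enter (3,3), 'v' forces up->down, move down to (4,3)
Step 8: at (4,3) dir=down — LOOP DETECTED (seen before)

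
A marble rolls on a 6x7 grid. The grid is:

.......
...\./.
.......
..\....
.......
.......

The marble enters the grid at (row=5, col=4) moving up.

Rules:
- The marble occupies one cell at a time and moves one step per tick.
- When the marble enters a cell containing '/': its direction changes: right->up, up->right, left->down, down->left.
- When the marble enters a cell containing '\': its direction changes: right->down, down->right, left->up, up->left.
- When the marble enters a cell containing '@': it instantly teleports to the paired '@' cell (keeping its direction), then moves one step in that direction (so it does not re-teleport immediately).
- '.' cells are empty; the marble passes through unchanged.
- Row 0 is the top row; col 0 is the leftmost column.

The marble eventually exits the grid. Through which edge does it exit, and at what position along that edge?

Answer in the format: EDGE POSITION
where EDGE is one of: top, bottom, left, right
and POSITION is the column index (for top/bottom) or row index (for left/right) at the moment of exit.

Answer: top 4

Derivation:
Step 1: enter (5,4), '.' pass, move up to (4,4)
Step 2: enter (4,4), '.' pass, move up to (3,4)
Step 3: enter (3,4), '.' pass, move up to (2,4)
Step 4: enter (2,4), '.' pass, move up to (1,4)
Step 5: enter (1,4), '.' pass, move up to (0,4)
Step 6: enter (0,4), '.' pass, move up to (-1,4)
Step 7: at (-1,4) — EXIT via top edge, pos 4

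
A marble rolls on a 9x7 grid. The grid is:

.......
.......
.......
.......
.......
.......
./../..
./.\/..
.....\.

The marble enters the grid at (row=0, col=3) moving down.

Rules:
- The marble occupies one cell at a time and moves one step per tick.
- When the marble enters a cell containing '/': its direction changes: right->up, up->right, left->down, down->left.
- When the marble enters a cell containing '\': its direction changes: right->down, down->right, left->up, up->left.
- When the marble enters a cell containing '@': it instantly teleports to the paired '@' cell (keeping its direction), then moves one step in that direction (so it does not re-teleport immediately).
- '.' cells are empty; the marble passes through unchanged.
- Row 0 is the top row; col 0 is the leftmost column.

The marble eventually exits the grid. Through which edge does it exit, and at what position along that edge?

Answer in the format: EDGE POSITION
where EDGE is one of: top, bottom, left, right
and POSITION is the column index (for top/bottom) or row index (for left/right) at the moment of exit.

Answer: right 6

Derivation:
Step 1: enter (0,3), '.' pass, move down to (1,3)
Step 2: enter (1,3), '.' pass, move down to (2,3)
Step 3: enter (2,3), '.' pass, move down to (3,3)
Step 4: enter (3,3), '.' pass, move down to (4,3)
Step 5: enter (4,3), '.' pass, move down to (5,3)
Step 6: enter (5,3), '.' pass, move down to (6,3)
Step 7: enter (6,3), '.' pass, move down to (7,3)
Step 8: enter (7,3), '\' deflects down->right, move right to (7,4)
Step 9: enter (7,4), '/' deflects right->up, move up to (6,4)
Step 10: enter (6,4), '/' deflects up->right, move right to (6,5)
Step 11: enter (6,5), '.' pass, move right to (6,6)
Step 12: enter (6,6), '.' pass, move right to (6,7)
Step 13: at (6,7) — EXIT via right edge, pos 6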